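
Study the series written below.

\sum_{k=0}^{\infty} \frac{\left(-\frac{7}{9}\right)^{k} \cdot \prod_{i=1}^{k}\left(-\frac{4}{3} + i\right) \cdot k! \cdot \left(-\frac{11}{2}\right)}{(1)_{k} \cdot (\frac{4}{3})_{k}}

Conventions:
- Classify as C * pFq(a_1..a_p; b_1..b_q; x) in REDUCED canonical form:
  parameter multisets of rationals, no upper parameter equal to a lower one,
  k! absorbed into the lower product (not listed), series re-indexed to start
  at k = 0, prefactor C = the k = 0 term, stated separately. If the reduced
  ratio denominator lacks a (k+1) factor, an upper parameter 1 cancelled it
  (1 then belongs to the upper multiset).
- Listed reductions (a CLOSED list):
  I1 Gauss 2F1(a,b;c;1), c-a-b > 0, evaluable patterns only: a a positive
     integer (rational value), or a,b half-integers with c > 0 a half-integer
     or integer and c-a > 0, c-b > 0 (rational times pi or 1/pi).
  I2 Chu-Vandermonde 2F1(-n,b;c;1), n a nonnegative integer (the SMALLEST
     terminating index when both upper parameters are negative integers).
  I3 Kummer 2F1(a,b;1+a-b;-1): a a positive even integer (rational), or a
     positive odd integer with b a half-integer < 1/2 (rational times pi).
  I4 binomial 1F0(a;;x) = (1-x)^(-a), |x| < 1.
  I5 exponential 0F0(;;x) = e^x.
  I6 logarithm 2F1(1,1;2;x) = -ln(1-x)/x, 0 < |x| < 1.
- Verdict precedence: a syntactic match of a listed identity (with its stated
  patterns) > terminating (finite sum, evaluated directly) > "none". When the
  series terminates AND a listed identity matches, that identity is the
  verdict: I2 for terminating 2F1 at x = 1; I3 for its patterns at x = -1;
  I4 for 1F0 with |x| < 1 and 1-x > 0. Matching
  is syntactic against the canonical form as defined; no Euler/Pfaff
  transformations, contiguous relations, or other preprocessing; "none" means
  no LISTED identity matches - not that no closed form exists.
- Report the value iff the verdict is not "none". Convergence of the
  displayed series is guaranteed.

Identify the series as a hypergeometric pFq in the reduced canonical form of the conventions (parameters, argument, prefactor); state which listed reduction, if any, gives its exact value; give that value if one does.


Reduced: x = -\frac{7}{9}, 2F1, upper = {-\frac{1}{3}, 1}, lower = {\frac{4}{3}}, C = -\frac{11}{2}. Verdict: none - at argument -\frac{7}{9} the multisets {-\frac{1}{3}, 1} ; {\frac{4}{3}} match no listed identity.

The tell: t_0 being -\frac{11}{2}, the factorial ratio (prefactor -11/2) (k+a-1)!/(a-1)! is a rising factorial (a)_k.
Term ratio: r(k) = -\frac{7}{9} * (k-\frac{1}{3}) (k+1) / [(k+\frac{4}{3}) (k+1)] ; factor over Q: parameters, x = -\frac{7}{9}, and C = -\frac{11}{2}.


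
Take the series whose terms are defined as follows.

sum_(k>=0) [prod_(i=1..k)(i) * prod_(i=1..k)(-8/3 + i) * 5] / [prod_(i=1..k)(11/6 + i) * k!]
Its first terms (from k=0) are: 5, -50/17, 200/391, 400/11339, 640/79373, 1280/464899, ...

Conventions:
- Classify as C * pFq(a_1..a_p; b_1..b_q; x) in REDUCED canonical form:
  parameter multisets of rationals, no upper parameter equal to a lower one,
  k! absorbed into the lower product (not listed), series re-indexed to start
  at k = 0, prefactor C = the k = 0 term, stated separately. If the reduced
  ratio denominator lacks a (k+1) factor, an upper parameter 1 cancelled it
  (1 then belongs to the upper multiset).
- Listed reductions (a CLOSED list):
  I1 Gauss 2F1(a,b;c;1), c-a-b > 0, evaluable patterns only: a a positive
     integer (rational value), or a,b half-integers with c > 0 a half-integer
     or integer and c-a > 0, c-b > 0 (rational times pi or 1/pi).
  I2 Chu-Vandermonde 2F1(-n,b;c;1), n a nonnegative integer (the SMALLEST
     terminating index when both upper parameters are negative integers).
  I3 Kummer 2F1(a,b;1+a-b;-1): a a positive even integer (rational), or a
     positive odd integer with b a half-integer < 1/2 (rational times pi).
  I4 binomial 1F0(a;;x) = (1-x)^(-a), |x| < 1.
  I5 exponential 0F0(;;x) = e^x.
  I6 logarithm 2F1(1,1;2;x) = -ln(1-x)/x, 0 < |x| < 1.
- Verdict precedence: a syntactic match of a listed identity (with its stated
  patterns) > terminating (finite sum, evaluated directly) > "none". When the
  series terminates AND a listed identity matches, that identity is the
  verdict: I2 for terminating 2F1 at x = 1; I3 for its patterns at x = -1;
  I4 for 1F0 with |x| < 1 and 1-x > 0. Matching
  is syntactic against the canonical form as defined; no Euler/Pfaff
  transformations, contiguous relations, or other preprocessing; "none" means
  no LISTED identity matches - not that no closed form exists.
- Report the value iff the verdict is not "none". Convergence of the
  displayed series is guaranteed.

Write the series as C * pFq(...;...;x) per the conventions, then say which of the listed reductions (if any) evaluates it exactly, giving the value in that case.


The series (x = 1) is 2F1: upper {-5/3, 1}, lower {17/6}, prefactor 5. Verdict: the Gauss summation I1 fires (x = 1: the Gamma ratio telescopes since c-a-b = 7/2 > 0 and a = 1 in Z>0). Value: 55/21.

First insight: with t_0 = 5, the running product (C = 5, x = 1) telescopes to a rising factorial.
Adjacent-term ratio: r(k) = 1 * (k-5/3) (k+1) / [(k+17/6) (k+1)] - rational; roots negated = parameters, x = 1, C = 5.


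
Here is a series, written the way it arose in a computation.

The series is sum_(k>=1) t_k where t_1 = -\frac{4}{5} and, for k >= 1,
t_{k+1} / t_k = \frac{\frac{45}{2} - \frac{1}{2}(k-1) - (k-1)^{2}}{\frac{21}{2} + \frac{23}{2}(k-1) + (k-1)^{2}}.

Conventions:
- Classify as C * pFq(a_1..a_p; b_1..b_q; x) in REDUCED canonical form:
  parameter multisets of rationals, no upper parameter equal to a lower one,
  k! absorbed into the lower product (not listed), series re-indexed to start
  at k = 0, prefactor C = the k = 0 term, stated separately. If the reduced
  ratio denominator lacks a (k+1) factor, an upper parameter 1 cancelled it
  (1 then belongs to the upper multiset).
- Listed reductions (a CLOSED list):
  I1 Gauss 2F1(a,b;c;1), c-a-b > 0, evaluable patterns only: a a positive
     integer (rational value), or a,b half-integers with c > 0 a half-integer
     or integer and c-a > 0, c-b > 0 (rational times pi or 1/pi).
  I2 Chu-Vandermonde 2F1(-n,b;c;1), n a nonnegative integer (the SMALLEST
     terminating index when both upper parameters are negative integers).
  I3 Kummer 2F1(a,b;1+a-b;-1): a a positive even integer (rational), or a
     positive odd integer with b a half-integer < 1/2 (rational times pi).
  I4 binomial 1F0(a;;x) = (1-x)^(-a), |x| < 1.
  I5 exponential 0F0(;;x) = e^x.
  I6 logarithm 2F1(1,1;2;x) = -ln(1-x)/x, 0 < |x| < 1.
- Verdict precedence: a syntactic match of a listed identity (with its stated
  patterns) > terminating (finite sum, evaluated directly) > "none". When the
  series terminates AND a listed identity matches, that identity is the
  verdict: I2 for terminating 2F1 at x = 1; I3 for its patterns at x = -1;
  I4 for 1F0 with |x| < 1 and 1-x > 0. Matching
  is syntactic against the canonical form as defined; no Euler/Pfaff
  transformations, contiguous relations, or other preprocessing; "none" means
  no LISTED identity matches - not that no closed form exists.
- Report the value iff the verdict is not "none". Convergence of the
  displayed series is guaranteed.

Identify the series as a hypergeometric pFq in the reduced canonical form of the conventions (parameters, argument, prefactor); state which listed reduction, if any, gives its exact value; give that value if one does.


The series (x = -1) is 2F1: upper {-\frac{9}{2}, 5}, lower {\frac{21}{2}}, prefactor -\frac{4}{5}. Verdict: the Kummer evaluation I3 fires (x = -1; c = \frac{21}{2} equals 1+a-b for upper {-\frac{9}{2}, 5}: listed pattern). Value: \left(-\frac{415701}{262144}\right) \cdot \pi.

Key observation: from the first term -\frac{4}{5}: factor the ratio over Q (C = -4/5): negated roots = parameters.
Adjacent-term ratio: r(k) = -1 * (k-\frac{9}{2}) (k+5) / [(k+\frac{21}{2}) (k+1)] ; factor over Q: parameters, x = -1, and C = -\frac{4}{5}.


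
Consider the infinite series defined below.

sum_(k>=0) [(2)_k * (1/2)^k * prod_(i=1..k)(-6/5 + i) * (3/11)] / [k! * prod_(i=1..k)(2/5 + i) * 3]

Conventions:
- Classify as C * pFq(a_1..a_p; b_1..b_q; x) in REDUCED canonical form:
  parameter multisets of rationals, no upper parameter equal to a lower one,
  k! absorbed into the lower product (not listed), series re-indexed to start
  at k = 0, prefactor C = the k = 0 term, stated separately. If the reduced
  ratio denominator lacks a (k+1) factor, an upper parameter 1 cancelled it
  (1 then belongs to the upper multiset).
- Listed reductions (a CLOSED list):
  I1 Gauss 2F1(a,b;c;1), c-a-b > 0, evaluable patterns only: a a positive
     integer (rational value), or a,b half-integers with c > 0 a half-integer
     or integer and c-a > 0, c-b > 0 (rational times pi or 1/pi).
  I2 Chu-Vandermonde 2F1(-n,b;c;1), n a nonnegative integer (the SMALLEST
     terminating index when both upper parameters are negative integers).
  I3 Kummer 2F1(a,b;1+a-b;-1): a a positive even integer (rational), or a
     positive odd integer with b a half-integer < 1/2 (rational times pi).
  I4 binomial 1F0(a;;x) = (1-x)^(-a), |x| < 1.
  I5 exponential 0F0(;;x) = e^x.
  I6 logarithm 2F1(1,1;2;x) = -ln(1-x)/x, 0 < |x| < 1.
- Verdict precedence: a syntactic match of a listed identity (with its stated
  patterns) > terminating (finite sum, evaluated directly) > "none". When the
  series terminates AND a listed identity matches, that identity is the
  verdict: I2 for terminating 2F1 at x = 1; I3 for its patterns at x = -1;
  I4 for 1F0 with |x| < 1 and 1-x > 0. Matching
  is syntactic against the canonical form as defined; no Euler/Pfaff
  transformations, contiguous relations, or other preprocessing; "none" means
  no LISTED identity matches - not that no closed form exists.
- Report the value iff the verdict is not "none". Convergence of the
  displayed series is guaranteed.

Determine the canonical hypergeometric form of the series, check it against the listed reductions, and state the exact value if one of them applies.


First insight: with t_0 = 1/11, the lower running product (prefactor 1/11) is a rising factorial.
Term ratio: r(k) = (1/2) * (k-1/5) (k+2) / [(k+7/5) (k+1)] - rational in k, leading ratio (1/2); with t_0 = 1/11, classification follows.

Classification (C = 1/11): 2F1 with upper {-1/5, 2}, lower {7/5}, argument x = 1/2. Verdict: none - at argument 1/2 the multisets {-1/5, 2} ; {7/5} match no listed identity.


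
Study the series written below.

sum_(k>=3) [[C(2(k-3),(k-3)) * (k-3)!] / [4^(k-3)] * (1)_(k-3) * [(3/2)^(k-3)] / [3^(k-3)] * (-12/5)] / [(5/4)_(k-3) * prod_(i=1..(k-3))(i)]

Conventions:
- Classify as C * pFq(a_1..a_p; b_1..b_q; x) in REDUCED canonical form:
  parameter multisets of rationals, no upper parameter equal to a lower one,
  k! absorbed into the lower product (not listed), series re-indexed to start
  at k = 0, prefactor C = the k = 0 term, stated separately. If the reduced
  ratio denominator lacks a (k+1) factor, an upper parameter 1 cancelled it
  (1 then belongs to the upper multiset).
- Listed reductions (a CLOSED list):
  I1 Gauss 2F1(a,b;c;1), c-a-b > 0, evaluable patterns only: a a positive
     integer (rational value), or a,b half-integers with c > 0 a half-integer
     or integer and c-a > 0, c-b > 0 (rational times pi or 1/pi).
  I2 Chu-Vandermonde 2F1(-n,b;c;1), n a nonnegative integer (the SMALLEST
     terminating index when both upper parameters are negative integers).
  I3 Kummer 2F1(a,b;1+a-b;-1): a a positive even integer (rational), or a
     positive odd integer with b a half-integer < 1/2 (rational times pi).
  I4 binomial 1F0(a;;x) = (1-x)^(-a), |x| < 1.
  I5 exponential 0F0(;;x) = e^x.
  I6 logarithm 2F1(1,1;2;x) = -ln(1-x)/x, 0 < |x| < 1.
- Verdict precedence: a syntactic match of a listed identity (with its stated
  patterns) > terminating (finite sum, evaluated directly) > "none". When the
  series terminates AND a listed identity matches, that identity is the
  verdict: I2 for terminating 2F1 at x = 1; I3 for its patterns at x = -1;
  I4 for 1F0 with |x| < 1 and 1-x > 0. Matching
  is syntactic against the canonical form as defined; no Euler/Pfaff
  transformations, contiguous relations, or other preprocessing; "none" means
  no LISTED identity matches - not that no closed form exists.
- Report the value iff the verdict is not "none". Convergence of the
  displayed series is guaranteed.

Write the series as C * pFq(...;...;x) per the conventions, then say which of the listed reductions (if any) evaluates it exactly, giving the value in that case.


Classification (C = -12/5): 2F1 with upper {1/2, 1}, lower {5/4}, argument x = 1/2. Verdict: none. A 2F1 with upper {1/2, 1} fits none of I1-I6 at x = 1/2; the sum runs forever.

The tell: with t_0 = -12/5, the two k-th powers (C = -12/5) combine into one argument.
Step ratio: r(k) = (1/2) * (k+1/2) (k+1) / [(k+5/4) (k+1)] - rational in k, leading ratio (1/2); with t_0 = -12/5, classification follows.


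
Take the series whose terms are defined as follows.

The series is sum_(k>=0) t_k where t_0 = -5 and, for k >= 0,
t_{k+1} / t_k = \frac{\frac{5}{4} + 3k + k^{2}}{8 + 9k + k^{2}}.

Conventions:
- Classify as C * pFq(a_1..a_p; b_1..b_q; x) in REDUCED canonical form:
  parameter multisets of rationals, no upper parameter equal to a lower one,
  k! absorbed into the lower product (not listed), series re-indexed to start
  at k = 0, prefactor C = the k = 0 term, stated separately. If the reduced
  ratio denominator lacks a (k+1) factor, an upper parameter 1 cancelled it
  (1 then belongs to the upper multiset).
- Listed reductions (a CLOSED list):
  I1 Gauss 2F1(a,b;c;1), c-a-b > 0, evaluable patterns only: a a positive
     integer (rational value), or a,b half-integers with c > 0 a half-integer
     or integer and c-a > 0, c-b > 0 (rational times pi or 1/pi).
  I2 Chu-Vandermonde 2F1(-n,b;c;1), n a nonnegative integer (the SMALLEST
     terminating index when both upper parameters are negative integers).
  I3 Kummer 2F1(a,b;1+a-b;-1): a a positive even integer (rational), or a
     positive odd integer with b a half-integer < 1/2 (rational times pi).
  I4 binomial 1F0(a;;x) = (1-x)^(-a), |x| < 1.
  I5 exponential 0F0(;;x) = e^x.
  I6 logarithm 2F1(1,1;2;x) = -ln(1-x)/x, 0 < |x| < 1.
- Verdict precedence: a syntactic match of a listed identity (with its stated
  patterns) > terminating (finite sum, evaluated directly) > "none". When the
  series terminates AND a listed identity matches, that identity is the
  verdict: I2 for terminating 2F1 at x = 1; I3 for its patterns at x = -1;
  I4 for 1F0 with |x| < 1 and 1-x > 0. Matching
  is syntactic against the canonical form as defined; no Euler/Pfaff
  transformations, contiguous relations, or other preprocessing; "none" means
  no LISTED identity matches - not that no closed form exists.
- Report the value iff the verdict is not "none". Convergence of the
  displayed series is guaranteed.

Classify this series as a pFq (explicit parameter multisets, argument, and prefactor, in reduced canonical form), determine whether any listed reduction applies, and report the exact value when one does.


Key observation: x = 1 and factor the ratio over Q (C = -5): negated roots = parameters.
Ratio: r(k) = 1 * (k+\frac{1}{2}) (k+\frac{5}{2}) / [(k+8) (k+1)] - rational in k, leading ratio 1; with t_0 = -5, classification follows.

At argument 1: a 2F1 with upper {\frac{1}{2}, \frac{5}{2}}, lower {8}, scaled by C = -5. Verdict: the half-integer Gauss pattern (I1) matches (x = 1; upper {\frac{1}{2}, \frac{5}{2}} half-integers, c = 8 in the evaluable pattern). Value: \left(-\frac{524288}{27027}\right) / \pi.


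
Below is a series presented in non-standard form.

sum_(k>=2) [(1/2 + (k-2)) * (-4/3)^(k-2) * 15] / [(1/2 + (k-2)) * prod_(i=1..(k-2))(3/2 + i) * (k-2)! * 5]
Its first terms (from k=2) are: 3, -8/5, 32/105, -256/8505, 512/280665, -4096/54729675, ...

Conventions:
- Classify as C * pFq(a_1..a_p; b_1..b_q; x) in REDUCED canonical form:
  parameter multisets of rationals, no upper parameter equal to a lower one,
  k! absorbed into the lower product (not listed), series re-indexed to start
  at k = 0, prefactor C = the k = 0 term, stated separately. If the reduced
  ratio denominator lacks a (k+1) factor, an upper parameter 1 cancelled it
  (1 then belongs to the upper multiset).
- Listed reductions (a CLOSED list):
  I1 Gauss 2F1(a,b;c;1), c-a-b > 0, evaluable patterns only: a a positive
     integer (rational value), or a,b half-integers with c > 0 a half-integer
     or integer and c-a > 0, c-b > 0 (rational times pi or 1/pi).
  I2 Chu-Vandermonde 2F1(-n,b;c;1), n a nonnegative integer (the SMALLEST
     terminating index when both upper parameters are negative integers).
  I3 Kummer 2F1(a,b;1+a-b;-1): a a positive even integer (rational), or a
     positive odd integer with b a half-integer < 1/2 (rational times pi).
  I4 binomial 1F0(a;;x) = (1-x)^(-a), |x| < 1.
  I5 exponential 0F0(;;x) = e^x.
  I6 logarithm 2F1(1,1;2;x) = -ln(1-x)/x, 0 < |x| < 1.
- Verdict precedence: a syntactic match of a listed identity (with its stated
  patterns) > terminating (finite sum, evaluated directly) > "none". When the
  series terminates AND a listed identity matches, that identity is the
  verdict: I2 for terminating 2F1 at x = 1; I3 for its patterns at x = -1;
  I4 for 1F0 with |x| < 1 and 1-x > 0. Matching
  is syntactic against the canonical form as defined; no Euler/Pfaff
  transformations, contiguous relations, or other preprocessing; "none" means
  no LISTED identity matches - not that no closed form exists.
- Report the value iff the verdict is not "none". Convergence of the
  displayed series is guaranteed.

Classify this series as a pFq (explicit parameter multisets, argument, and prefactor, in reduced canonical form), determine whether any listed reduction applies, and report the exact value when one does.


Reduced: x = -4/3, 0F1, upper = {-}, lower = {5/2}, C = 3. Verdict: no listed reduction: x = -4/3 and upper {-} fail every I1-I6 pattern.

Key observation: x = (-4/3) and the lower running product (prefactor 3) is a rising factorial.
Step ratio: r(k) = (-4/3) * 1 / [(k+5/2) (k+1)] - rational in k, leading ratio (-4/3); with t_0 = 3, classification follows.


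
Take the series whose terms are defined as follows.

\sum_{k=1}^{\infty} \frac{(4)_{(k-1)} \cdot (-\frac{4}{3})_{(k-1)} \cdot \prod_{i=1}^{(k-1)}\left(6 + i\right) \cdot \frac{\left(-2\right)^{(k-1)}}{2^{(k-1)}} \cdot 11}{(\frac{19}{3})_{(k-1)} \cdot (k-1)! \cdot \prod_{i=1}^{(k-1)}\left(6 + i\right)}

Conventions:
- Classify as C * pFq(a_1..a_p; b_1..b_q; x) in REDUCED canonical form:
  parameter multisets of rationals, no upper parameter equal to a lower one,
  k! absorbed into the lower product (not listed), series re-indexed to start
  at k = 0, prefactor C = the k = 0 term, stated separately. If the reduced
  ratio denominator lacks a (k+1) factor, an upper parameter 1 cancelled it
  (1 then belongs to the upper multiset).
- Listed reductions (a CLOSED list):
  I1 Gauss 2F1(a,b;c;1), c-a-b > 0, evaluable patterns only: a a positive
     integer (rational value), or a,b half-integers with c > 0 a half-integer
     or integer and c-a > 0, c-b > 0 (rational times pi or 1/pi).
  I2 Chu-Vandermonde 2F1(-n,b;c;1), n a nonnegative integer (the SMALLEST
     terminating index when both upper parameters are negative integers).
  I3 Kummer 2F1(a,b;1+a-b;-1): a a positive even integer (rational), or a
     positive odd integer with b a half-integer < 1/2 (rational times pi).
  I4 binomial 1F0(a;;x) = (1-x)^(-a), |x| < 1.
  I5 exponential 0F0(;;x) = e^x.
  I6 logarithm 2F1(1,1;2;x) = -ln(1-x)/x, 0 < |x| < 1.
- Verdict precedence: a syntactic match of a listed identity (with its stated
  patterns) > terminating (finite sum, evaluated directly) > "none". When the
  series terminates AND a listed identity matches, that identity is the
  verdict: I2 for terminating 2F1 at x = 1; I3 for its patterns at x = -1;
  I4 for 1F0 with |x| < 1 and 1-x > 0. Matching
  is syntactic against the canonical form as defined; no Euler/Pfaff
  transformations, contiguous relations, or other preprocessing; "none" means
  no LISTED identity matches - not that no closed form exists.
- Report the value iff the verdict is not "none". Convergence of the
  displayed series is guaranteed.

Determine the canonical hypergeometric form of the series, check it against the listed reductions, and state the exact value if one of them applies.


Reduced: x = -1, 2F1, upper = {-\frac{4}{3}, 4}, lower = {\frac{19}{3}}, C = 11. Verdict (x = -1): the Kummer evaluation I3 applies (x = -1; c = \frac{19}{3} equals 1+a-b for upper {-\frac{4}{3}, 4}: listed pattern). Value: \frac{572}{27}.

The tell: from the first term 11: the two k-th powers (C = 11, x = -1) combine into one argument.
Term ratio: r(k) = -1 * (k-\frac{4}{3}) (k+4) / [(k+\frac{19}{3}) (k+1)] ; factor over Q: parameters, x = -1, and C = 11.


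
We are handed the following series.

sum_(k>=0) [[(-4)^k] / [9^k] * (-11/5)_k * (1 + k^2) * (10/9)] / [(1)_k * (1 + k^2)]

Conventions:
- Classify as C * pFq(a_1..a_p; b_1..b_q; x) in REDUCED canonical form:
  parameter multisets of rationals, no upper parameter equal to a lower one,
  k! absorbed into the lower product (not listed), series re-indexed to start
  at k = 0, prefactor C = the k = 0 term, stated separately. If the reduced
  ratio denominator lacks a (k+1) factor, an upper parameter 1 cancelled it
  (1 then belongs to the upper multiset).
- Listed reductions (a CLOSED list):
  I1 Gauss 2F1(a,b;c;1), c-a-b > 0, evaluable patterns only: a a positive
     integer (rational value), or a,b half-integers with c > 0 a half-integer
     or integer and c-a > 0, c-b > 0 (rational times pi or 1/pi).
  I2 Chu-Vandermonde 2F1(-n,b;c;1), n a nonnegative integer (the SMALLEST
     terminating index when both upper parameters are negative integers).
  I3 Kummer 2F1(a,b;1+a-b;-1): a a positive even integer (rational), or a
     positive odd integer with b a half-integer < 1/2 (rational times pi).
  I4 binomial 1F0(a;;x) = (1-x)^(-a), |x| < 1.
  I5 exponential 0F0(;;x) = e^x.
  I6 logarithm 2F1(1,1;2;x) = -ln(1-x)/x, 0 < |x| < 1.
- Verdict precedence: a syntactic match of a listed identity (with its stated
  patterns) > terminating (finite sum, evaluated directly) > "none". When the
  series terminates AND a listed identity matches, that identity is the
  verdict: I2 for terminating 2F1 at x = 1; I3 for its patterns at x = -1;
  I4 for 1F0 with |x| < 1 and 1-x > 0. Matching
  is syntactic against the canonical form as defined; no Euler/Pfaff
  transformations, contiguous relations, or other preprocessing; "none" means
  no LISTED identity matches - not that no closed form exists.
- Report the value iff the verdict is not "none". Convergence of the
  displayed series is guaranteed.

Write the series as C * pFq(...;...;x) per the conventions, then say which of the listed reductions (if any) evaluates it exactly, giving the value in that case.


Classification (C = 10/9): 1F0 with upper {-11/5}, lower {-}, argument x = -4/9. Verdict: the binomial series (I4) applies (the 1F0 binomial series: exponent 11/5, x = -4/9). Exact value: (10/9) * (13/9)^(11/5).

First insight: t_0 = 10/9 here, and k^2 + 1 divides numerator and denominator alike; prefactor 10/9 after cancelling.
Term ratio: r(k) = (-4/9) * (k-11/5) / [(k+1)] - poly over poly, x = (-4/9) from leading terms; C = 10/9 at k = 0.


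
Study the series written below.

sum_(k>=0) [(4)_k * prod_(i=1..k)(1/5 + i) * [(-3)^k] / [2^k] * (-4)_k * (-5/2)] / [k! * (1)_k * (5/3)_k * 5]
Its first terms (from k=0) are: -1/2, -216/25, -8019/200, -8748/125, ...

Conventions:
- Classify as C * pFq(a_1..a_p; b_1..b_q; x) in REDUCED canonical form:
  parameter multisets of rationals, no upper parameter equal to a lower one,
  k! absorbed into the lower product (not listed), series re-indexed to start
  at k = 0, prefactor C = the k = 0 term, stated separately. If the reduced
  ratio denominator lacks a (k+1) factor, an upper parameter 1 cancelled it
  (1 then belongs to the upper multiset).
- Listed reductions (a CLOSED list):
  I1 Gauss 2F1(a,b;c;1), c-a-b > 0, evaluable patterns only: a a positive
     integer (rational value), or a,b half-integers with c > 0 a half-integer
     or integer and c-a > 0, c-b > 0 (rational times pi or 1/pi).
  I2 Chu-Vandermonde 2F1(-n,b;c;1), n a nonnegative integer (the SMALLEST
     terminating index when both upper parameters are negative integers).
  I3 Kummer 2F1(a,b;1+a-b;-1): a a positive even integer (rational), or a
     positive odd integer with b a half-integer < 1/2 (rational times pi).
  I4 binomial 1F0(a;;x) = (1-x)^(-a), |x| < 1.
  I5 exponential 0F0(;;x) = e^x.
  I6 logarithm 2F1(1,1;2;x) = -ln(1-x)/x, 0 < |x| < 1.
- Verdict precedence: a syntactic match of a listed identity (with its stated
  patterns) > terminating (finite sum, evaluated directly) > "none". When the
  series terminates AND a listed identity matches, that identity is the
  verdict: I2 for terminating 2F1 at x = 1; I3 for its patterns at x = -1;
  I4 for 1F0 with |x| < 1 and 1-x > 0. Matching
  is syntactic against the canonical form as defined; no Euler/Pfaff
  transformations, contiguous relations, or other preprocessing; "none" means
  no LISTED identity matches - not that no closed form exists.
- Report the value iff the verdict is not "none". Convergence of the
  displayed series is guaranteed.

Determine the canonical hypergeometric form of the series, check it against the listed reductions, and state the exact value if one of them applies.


Canonical form: C = -1/2 times 3F2 with upper {-4, 6/5, 4}, lower {1, 5/3}, x = -3/2. Verdict: terminating at k = 4: the factor (-4)_k kills every later term; summing the 5 survivors is exact. Hence: -1605533/10000.

First insight: from the first term -1/2: the two k-th powers (C = -1/2, x = -3/2) combine into one argument.
Step ratio: r(k) = (-3/2) * (k-4) (k+6/5) (k+4) / [(k+1) (k+5/3) (k+1)] - rational; roots negated = parameters, x = (-3/2), C = -1/2.


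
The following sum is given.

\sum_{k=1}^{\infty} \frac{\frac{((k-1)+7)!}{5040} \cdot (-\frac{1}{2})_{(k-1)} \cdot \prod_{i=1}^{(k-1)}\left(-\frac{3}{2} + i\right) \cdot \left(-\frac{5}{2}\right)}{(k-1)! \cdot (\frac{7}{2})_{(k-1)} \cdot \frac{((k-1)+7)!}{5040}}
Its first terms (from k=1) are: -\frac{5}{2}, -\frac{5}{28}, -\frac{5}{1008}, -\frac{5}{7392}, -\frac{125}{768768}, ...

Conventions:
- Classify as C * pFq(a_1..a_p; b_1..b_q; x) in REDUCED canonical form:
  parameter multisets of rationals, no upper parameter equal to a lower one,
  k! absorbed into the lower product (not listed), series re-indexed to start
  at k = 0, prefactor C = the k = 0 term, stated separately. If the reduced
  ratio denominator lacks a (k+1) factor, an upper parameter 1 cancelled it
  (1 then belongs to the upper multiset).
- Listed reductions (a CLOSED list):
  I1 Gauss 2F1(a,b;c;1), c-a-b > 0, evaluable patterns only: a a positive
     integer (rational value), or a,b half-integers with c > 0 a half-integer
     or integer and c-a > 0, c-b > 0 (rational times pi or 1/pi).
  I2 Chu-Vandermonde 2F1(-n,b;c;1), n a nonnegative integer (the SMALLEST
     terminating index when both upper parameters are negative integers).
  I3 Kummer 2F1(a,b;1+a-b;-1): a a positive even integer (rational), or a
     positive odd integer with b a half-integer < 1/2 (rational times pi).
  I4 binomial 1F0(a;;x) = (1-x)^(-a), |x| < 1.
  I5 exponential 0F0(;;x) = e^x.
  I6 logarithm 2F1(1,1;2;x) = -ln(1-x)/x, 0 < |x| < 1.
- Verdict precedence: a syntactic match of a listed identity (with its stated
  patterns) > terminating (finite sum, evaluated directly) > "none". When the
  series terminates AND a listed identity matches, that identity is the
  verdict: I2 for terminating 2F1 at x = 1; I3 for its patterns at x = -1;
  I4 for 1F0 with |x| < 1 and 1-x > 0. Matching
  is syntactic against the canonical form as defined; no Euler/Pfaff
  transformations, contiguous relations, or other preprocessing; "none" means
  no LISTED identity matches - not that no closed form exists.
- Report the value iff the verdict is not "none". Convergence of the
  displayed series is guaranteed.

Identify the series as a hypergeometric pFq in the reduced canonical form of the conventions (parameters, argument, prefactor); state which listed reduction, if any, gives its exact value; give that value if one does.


The series (x = 1) is 2F1: upper {-\frac{1}{2}, -\frac{1}{2}}, lower {\frac{7}{2}}, prefactor -\frac{5}{2}. Verdict at x = 1: the half-integer Gauss pattern (I1) matches (x = 1; upper {-\frac{1}{2}, -\frac{1}{2}} half-integers, c = \frac{7}{2} in the evaluable pattern). Its exact value is \left(-\frac{875}{1024}\right) \cdot \pi.

Key observation: from the first term -\frac{5}{2}: the denominator's factorial ratio (C = -5/2, x = 1) is a lower Pochhammer.
Adjacent-term ratio: r(k) = 1 * (k-\frac{1}{2}) (k-\frac{1}{2}) / [(k+\frac{7}{2}) (k+1)] ; factor over Q: parameters, x = 1, and C = -\frac{5}{2}.


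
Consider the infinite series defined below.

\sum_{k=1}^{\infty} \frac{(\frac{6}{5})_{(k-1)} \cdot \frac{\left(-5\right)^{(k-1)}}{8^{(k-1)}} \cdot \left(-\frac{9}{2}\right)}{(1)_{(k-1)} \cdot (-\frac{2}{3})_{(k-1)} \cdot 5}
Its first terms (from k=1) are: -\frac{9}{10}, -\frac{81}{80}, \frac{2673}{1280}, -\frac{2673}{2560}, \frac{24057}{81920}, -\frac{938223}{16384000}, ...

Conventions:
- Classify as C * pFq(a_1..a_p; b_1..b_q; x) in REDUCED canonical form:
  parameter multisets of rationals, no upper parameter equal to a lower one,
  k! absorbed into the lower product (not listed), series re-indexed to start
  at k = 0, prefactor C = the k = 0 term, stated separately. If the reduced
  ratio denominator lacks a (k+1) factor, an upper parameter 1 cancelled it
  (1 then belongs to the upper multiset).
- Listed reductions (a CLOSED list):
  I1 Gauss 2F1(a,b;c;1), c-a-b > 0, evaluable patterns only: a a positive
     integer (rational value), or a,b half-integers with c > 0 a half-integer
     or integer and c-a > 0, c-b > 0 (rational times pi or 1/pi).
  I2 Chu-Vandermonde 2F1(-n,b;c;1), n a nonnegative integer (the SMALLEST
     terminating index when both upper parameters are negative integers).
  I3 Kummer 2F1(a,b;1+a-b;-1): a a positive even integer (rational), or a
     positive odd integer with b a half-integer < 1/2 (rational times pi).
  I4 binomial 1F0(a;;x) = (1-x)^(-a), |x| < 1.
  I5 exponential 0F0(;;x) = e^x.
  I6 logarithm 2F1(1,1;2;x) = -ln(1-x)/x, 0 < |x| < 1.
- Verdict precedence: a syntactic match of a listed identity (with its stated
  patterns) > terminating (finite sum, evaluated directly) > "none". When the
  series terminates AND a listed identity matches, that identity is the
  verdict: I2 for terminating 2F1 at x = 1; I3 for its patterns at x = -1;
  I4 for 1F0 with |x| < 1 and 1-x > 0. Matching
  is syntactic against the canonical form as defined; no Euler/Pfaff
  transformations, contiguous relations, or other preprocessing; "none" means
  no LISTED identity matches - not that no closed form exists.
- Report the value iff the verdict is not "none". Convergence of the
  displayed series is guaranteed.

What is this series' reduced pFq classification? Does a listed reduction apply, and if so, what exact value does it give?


x = -\frac{5}{8} here; the reduced form reads 1F1, upper {\frac{6}{5}}, lower {-\frac{2}{3}}, C = -\frac{9}{10}. Verdict: none. No listed pattern accepts 1F1(\frac{6}{5}; -\frac{2}{3}; -\frac{5}{8}).

Key observation: t_0 = -\frac{9}{10} here, and (1)_k (C = -9/10) is k! itself.
Adjacent-term ratio: r(k) = -\frac{5}{8} * (k+\frac{6}{5}) / [(k-\frac{2}{3}) (k+1)] ; factor over Q: parameters, x = -\frac{5}{8}, and C = -\frac{9}{10}.


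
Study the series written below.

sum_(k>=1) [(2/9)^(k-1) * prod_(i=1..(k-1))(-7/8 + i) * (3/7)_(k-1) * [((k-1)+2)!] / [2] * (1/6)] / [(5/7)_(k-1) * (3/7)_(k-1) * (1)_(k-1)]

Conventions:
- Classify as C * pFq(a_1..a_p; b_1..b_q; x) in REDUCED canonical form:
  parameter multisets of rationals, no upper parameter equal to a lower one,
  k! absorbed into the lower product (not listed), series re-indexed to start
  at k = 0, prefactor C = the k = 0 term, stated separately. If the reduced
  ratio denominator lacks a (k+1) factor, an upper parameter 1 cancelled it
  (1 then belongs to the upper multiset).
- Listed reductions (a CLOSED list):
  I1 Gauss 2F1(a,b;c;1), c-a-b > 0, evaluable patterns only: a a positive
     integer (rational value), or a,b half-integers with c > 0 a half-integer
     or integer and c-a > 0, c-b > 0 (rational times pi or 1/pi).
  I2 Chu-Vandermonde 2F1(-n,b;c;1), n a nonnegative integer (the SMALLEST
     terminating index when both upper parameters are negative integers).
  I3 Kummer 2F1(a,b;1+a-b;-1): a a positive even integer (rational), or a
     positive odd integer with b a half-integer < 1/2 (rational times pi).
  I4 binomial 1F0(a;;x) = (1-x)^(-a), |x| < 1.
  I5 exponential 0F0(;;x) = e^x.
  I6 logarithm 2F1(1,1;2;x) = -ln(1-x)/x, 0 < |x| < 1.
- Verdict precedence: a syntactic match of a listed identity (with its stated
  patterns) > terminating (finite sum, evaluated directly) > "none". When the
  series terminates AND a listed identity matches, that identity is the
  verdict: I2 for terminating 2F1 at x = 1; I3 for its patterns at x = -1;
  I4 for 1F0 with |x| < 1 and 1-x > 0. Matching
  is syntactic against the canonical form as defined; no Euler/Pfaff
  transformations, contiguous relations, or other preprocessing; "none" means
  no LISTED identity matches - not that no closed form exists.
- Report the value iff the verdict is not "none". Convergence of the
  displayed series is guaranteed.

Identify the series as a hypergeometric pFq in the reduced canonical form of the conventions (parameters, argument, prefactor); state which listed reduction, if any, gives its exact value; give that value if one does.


x = 2/9 here; the reduced form reads 2F1, upper {1/8, 3}, lower {5/7}, C = 1/6. Verdict: none - at argument 2/9 the multisets {1/8, 3} ; {5/7} match no listed identity.

First insight: t_0 being 1/6, the running product (C = 1/6) telescopes to a rising factorial.
Adjacent-term ratio: r(k) = (2/9) * (k+1/8) (k+3) / [(k+5/7) (k+1)] - rational; roots negated = parameters, x = (2/9), C = 1/6.


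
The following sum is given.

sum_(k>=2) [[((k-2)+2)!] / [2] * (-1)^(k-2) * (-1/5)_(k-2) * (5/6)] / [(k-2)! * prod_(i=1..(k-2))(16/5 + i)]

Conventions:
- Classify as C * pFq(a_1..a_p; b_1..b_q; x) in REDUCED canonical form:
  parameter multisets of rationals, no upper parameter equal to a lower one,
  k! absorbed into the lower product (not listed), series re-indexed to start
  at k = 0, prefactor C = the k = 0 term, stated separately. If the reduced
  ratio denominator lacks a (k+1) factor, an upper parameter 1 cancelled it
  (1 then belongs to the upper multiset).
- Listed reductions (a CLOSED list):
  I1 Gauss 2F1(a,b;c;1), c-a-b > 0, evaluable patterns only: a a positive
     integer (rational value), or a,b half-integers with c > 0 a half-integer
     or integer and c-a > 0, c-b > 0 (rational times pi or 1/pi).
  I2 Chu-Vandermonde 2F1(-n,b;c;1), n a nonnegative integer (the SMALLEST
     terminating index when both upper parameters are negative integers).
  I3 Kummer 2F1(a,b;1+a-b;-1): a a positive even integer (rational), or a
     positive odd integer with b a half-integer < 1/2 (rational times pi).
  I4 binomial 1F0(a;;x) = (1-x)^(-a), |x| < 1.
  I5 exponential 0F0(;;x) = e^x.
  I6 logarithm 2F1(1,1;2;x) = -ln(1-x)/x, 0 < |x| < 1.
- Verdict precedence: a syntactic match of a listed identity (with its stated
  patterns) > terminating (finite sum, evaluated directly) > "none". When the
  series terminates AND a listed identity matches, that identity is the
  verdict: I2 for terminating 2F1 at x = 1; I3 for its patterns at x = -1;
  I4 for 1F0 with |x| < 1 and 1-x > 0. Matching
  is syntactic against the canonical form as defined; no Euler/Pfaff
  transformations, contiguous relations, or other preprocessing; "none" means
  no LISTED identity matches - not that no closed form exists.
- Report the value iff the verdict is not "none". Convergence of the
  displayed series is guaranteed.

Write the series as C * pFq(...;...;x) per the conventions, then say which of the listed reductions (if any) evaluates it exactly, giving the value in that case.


The series (x = -1) is 2F1: upper {-1/5, 3}, lower {21/5}, prefactor 5/6. Verdict: no listed reduction: x = -1 and upper {-1/5, 3} fail every I1-I6 pattern.

Structural cue: from the first term 5/6: the lower running product (C = 5/6, x = -1) is a rising factorial.
Step ratio: r(k) = (-1) * (k-1/5) (k+3) / [(k+21/5) (k+1)] - rational; roots negated = parameters, x = (-1), C = 5/6.


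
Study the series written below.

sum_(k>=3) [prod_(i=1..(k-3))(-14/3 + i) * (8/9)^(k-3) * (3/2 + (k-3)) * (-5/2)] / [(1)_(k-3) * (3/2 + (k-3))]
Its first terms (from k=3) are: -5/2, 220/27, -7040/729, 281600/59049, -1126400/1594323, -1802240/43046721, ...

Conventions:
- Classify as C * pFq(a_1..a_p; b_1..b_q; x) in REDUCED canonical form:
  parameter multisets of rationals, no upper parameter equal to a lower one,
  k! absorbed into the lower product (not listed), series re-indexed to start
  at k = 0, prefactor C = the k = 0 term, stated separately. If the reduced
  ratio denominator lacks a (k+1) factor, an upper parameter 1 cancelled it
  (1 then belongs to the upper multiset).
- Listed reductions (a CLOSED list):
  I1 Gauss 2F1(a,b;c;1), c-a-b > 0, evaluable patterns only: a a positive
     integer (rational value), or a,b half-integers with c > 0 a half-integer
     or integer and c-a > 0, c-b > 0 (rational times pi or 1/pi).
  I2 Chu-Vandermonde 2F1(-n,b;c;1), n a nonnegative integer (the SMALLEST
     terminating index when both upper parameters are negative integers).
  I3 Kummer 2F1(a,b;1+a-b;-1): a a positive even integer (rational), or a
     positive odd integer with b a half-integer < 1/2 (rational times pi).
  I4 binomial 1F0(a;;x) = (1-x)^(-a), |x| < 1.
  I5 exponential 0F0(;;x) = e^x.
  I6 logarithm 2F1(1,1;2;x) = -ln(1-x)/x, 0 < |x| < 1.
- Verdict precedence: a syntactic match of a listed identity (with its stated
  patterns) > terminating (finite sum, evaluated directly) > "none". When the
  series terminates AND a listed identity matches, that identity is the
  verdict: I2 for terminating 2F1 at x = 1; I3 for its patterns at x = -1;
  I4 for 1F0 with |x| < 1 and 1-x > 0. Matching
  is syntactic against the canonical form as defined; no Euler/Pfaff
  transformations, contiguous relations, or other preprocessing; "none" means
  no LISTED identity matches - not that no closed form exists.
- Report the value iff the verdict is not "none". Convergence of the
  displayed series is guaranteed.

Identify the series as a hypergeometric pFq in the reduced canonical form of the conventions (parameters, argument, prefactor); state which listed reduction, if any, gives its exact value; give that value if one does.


With C = -5/2: the canonical form is 1F0(-11/3; -; 8/9). Verdict: the I4 binomial reduction applies (the 1F0 binomial series: exponent 11/3, x = 8/9). Its exact value is (-5/2) * (1/9)^(11/3).

Structural cue: t_0 = -5/2 here, and the running product (C = -5/2) telescopes to a rising factorial.
Term ratio: r(k) = (8/9) * (k-11/3) / [(k+1)] ; factor over Q: parameters, x = (8/9), and C = -5/2.


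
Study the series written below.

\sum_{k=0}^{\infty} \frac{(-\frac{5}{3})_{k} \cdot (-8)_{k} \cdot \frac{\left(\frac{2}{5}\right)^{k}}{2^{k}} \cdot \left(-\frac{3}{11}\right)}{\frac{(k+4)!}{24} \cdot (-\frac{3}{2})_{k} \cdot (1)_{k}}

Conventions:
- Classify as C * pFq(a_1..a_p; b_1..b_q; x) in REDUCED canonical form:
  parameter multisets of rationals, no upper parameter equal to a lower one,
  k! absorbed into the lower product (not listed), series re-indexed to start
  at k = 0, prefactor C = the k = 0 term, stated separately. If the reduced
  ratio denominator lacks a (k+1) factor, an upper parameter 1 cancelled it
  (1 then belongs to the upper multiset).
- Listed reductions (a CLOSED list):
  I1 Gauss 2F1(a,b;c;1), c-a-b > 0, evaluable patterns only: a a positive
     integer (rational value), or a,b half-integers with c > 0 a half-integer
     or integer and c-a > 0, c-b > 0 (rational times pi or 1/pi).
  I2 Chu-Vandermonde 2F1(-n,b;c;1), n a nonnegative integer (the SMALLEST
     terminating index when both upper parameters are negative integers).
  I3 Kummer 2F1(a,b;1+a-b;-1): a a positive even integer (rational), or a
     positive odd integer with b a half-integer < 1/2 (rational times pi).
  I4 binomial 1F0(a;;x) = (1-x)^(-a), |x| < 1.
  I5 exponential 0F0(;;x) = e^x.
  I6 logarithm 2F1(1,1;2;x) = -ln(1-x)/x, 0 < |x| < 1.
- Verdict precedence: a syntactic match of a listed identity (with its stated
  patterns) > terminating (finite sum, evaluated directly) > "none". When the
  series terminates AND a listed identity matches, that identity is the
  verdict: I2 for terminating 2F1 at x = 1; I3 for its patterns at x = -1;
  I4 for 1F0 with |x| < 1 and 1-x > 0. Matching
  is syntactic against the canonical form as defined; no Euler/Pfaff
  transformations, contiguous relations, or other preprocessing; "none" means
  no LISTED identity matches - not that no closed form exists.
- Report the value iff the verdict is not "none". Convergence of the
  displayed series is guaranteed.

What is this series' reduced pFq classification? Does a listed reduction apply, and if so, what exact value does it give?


This is -\frac{3}{11} * 2F2(-8, -\frac{5}{3}; -\frac{3}{2}, 5; \frac{1}{5}) in reduced canonical form. Verdict: terminating - upper -8 stops the sum at k = 8; the 9 terms are added exactly. Hence: -\frac{49684911862530011}{261110872107421875}.

Key observation: t_0 being -\frac{3}{11}, the denominator's factorial ratio (C = -3/11) is a lower Pochhammer.
Step ratio: r(k) = \frac{1}{5} * (k-8) (k-\frac{5}{3}) / [(k-\frac{3}{2}) (k+5) (k+1)] - rational in k. x = \frac{1}{5}; t_0 = -\frac{3}{11}; negate the roots.
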